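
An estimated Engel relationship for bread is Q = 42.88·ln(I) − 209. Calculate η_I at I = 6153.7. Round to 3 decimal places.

At I = 6153.7: Q = 165.120.
dQ/dI = 42.88/I = 0.00696817 at this income.
η = (dQ/dI)·(I/Q) = 0.00696817 × (6153.7/165.120) = 0.260.

0.260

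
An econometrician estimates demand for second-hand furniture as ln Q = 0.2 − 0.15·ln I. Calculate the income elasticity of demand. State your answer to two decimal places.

In a log-linear demand, the coefficient on ln I is the income elasticity.
So η = -0.15.

-0.15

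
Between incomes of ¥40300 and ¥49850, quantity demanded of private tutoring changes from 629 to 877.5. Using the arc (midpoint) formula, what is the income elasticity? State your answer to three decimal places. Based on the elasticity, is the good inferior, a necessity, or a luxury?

1.557 (luxury)

ΔQ = 877.5 − 629 = 248.5; midpoint Q̄ = (629 + 877.5)/2 = 753.25.
ΔI = 49850 − 40300 = 9550; midpoint Ī = (40300 + 49850)/2 = 45075.
η = (ΔQ/Q̄) ÷ (ΔI/Ī) = (248.5/753.25) ÷ (9550/45075) = 1.557.
η > 1 ⇒ luxury.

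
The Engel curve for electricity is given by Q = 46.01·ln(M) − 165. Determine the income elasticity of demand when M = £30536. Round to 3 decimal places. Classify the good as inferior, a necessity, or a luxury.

0.148 (necessity)

At M = 30536: Q = 310.130.
dQ/dM = 46.01/M = 0.00150675 at this income.
η = (dQ/dM)·(M/Q) = 0.00150675 × (30536/310.130) = 0.148.
Since 0 < η < 1, the good is a necessity.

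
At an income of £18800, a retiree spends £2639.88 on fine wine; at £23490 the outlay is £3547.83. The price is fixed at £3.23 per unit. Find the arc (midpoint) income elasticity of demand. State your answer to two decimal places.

With a constant price, Q₁ = 2639.88/3.23 = 817.300 and Q₂ = 3547.83/3.23 = 1098.399 (equivalently, work directly with expenditure since P cancels).
Midpoint %ΔQ = (3547.83 − 2639.88)/3093.86 = 0.29347; midpoint %ΔI = (23490 − 18800)/21145 = 0.22180.
η = 0.29347 / 0.22180 = 1.32.

1.32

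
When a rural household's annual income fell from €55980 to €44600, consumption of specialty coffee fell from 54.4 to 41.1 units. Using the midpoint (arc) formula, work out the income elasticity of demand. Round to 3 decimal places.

1.231

ΔQ = 41.1 − 54.4 = -13.3; midpoint Q̄ = (54.4 + 41.1)/2 = 47.75.
ΔI = 44600 − 55980 = -11380; midpoint Ī = (55980 + 44600)/2 = 50290.
η = (ΔQ/Q̄) ÷ (ΔI/Ī) = (-13.3/47.75) ÷ (-11380/50290) = 1.231.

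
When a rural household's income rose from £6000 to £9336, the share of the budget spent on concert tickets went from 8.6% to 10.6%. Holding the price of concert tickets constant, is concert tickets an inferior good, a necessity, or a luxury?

luxury

The budget share rises as income rises, so η > 1.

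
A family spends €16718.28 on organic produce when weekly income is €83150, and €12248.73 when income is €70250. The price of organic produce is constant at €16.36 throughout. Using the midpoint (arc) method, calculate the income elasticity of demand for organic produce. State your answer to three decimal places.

1.835

With a constant price, Q₁ = 16718.28/16.36 = 1021.900 and Q₂ = 12248.73/16.36 = 748.700 (equivalently, work directly with expenditure since P cancels).
Midpoint %ΔQ = (12248.73 − 16718.28)/14483.51 = -0.30860; midpoint %ΔI = (70250 − 83150)/76700 = -0.16819.
η = -0.30860 / -0.16819 = 1.835.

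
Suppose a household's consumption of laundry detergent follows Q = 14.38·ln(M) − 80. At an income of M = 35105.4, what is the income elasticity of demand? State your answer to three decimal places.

0.204

At M = 35105.4: Q = 70.503.
dQ/dM = 14.38/M = 0.000409624 at this income.
η = (dQ/dM)·(M/Q) = 0.000409624 × (35105.4/70.503) = 0.204.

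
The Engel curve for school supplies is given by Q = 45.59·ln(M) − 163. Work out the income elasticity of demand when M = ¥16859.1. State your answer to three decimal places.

At M = 16859.1: Q = 280.711.
dQ/dM = 45.59/M = 0.00270418 at this income.
η = (dQ/dM)·(M/Q) = 0.00270418 × (16859.1/280.711) = 0.162.

0.162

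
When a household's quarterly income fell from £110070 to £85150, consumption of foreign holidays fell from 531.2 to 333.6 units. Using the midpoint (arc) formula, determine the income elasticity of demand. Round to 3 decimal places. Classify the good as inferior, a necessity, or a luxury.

ΔQ = 333.6 − 531.2 = -197.6; midpoint Q̄ = (531.2 + 333.6)/2 = 432.4.
ΔI = 85150 − 110070 = -24920; midpoint Ī = (110070 + 85150)/2 = 97610.
η = (ΔQ/Q̄) ÷ (ΔI/Ī) = (-197.6/432.4) ÷ (-24920/97610) = 1.790.
η > 1 ⇒ luxury.

1.790 (luxury)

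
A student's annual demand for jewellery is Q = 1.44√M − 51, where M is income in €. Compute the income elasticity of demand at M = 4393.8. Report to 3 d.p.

1.074

At M = 4393.8: Q = 44.451.
dQ/dM = 1.44/(2√M) = 0.0108621 at this income.
η = (dQ/dM)·(M/Q) = 0.0108621 × (4393.8/44.451) = 1.074.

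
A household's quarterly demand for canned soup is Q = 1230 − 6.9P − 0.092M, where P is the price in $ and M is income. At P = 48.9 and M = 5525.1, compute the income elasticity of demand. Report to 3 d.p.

At P = 48.9, M = 5525.1: Q = 384.281.
Holding P constant, ∂Q/∂M = −0.092.
η_M = (∂Q/∂M)·(M/Q) = -0.092 × (5525.1/384.281) = -1.323.

-1.323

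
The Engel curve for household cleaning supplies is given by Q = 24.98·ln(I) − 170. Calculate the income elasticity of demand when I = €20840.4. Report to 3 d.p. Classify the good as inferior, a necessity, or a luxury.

0.319 (necessity)

At I = 20840.4: Q = 78.417.
dQ/dI = 24.98/I = 0.00119863 at this income.
η = (dQ/dI)·(I/Q) = 0.00119863 × (20840.4/78.417) = 0.319.
Since 0 < η < 1, the good is a necessity.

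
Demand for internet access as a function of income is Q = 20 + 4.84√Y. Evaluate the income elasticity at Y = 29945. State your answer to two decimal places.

0.49

At Y = 29945: Q = 857.544.
dQ/dY = 4.84/(2√Y) = 0.0139847 at this income.
η = (dQ/dY)·(Y/Q) = 0.0139847 × (29945/857.544) = 0.49.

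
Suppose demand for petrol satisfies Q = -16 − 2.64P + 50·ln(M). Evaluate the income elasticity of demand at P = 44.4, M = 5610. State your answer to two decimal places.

0.17

At P = 44.4, M = 5610: Q = 298.399.
Holding P constant, ∂Q/∂M = 50/M = 0.00891266.
η_M = (∂Q/∂M)·(M/Q) = 0.00891266 × (5610/298.399) = 0.17.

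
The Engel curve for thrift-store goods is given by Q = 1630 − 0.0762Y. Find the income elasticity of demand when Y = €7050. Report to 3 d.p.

At Y = 7050: Q = 1092.790.
dQ/dY = −0.0762.
η = (dQ/dY)·(Y/Q) = -0.0762 × (7050/1092.790) = -0.492.

-0.492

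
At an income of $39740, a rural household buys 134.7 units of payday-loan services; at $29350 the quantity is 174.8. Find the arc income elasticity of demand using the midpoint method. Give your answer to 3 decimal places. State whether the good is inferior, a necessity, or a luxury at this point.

-0.862 (inferior good)

ΔQ = 174.8 − 134.7 = 40.1; midpoint Q̄ = (134.7 + 174.8)/2 = 154.75.
ΔI = 29350 − 39740 = -10390; midpoint Ī = (39740 + 29350)/2 = 34545.
η = (ΔQ/Q̄) ÷ (ΔI/Ī) = (40.1/154.75) ÷ (-10390/34545) = -0.862.
η < 0 ⇒ inferior good.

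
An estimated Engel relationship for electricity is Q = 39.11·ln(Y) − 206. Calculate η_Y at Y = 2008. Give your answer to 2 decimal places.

At Y = 2008: Q = 91.427.
dQ/dY = 39.11/Y = 0.0194771 at this income.
η = (dQ/dY)·(Y/Q) = 0.0194771 × (2008/91.427) = 0.43.

0.43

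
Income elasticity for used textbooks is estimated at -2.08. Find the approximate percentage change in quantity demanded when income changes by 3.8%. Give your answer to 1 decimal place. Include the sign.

%ΔQ ≈ η × %ΔI = -2.08 × 3.8% = -7.9%.

-7.9%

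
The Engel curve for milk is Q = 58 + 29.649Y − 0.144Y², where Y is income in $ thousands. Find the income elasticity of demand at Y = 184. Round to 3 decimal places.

At Y = 184: Q = 638.1520.
dQ/dY = 29.649 − 0.288Y = -23.34300.
η = (dQ/dY)·(Y/Q) = -23.34300 × (184/638.1520) = -6.731.

-6.731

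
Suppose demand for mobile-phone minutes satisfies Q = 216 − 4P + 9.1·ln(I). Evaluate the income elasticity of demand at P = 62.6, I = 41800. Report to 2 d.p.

At P = 62.6, I = 41800: Q = 62.430.
Holding P constant, ∂Q/∂I = 9.1/I = 0.000217703.
η_I = (∂Q/∂I)·(I/Q) = 0.000217703 × (41800/62.430) = 0.15.

0.15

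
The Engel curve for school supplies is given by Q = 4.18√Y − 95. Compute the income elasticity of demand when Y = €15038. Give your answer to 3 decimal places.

0.614

At Y = 15038: Q = 417.591.
dQ/dY = 4.18/(2√Y) = 0.0170432 at this income.
η = (dQ/dY)·(Y/Q) = 0.0170432 × (15038/417.591) = 0.614.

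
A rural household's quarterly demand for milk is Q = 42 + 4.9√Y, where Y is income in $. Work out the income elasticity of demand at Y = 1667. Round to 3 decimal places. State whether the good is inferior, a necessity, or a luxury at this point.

At Y = 1667: Q = 242.062.
dQ/dY = 4.9/(2√Y) = 0.0600065 at this income.
η = (dQ/dY)·(Y/Q) = 0.0600065 × (1667/242.062) = 0.413.
Since 0 < η < 1, the good is a necessity.

0.413 (necessity)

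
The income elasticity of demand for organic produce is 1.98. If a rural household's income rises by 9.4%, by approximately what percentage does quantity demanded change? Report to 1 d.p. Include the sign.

18.6%

%ΔQ ≈ η × %ΔI = 1.98 × 9.4% = 18.6%.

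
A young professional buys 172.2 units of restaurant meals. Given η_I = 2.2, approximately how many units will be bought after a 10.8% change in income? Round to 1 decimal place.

213.1

%ΔQ ≈ η × %ΔI = 2.2 × 10.8% = 23.76%.
New Q ≈ 172.2 × (1 + 0.2376) = 213.1.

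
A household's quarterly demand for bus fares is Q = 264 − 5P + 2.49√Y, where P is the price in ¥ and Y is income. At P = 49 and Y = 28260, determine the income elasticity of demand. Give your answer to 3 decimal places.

At P = 49, Y = 28260: Q = 437.587.
Holding P constant, ∂Q/∂Y = 2.49/(2√Y) = 0.00740599.
η_Y = (∂Q/∂Y)·(Y/Q) = 0.00740599 × (28260/437.587) = 0.478.

0.478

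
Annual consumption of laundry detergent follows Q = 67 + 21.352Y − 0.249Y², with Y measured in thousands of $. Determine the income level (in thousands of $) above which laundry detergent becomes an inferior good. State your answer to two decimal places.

42.88

dQ/dY = 21.352 − 0.498Y.
The good is inferior where dQ/dY < 0. Setting dQ/dY = 0 gives Y = 21.352 / 0.498 = 42.88.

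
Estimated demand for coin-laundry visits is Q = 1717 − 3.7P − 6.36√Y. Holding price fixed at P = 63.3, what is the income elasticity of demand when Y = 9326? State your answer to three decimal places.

-0.354

At P = 63.3, Y = 9326: Q = 868.597.
Holding P constant, ∂Q/∂Y = -6.36/(2√Y) = -0.0329291.
η_Y = (∂Q/∂Y)·(Y/Q) = -0.0329291 × (9326/868.597) = -0.354.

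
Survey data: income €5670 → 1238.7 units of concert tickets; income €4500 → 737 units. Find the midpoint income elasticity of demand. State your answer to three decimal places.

ΔQ = 737 − 1238.7 = -501.7; midpoint Q̄ = (1238.7 + 737)/2 = 987.85.
ΔI = 4500 − 5670 = -1170; midpoint Ī = (5670 + 4500)/2 = 5085.
η = (ΔQ/Q̄) ÷ (ΔI/Ī) = (-501.7/987.85) ÷ (-1170/5085) = 2.207.

2.207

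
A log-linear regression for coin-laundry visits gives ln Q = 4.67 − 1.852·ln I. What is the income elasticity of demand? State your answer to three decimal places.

In a log-linear demand, the coefficient on ln I is the income elasticity.
So η = -1.852.

-1.852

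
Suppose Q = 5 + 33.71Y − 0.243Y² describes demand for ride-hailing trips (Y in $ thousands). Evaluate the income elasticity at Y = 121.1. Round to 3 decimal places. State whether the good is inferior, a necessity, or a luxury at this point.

-5.815 (inferior good)

At Y = 121.1: Q = 523.6350.
dQ/dY = 33.71 − 0.486Y = -25.14460.
η = (dQ/dY)·(Y/Q) = -25.14460 × (121.1/523.6350) = -5.815.
η < 0 ⇒ inferior good.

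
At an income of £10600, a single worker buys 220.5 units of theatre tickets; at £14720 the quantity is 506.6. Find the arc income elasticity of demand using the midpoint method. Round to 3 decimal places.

2.418

ΔQ = 506.6 − 220.5 = 286.1; midpoint Q̄ = (220.5 + 506.6)/2 = 363.55.
ΔI = 14720 − 10600 = 4120; midpoint Ī = (10600 + 14720)/2 = 12660.
η = (ΔQ/Q̄) ÷ (ΔI/Ī) = (286.1/363.55) ÷ (4120/12660) = 2.418.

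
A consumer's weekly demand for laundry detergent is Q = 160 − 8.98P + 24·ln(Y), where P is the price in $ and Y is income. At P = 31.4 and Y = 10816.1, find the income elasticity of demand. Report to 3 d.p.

0.238

At P = 31.4, Y = 10816.1: Q = 100.959.
Holding P constant, ∂Q/∂Y = 24/Y = 0.00221891.
η_Y = (∂Q/∂Y)·(Y/Q) = 0.00221891 × (10816.1/100.959) = 0.238.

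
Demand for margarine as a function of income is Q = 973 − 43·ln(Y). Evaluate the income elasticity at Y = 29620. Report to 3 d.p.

At Y = 29620: Q = 530.263.
dQ/dY = -43/Y = -0.00145172 at this income.
η = (dQ/dY)·(Y/Q) = -0.00145172 × (29620/530.263) = -0.081.

-0.081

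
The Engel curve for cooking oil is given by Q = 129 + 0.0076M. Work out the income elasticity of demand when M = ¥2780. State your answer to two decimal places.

At M = 2780: Q = 150.128.
dQ/dM = 0.0076.
η = (dQ/dM)·(M/Q) = 0.0076 × (2780/150.128) = 0.14.

0.14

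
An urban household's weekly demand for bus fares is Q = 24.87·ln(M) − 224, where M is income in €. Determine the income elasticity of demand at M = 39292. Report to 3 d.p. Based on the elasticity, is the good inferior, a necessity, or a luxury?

0.636 (necessity)

At M = 39292: Q = 39.094.
dQ/dM = 24.87/M = 0.000632953 at this income.
η = (dQ/dM)·(M/Q) = 0.000632953 × (39292/39.094) = 0.636.
Since 0 < η < 1, the good is a necessity.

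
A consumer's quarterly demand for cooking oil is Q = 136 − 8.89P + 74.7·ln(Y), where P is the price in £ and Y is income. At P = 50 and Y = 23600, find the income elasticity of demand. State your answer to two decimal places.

At P = 50, Y = 23600: Q = 443.654.
Holding P constant, ∂Q/∂Y = 74.7/Y = 0.00316525.
η_Y = (∂Q/∂Y)·(Y/Q) = 0.00316525 × (23600/443.654) = 0.17.

0.17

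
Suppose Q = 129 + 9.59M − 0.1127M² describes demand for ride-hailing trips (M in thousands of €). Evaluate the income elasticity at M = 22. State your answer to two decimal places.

At M = 22: Q = 285.4332.
dQ/dM = 9.59 − 0.2254M = 4.63120.
η = (dQ/dM)·(M/Q) = 4.63120 × (22/285.4332) = 0.36.

0.36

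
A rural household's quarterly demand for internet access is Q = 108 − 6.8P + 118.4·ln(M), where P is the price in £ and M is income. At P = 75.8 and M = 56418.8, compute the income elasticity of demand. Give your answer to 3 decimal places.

0.133

At P = 75.8, M = 56418.8: Q = 887.922.
Holding P constant, ∂Q/∂M = 118.4/M = 0.00209859.
η_M = (∂Q/∂M)·(M/Q) = 0.00209859 × (56418.8/887.922) = 0.133.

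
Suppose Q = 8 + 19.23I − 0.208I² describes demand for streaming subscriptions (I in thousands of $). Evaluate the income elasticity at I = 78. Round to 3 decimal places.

-4.252

At I = 78: Q = 242.4680.
dQ/dI = 19.23 − 0.416I = -13.21800.
η = (dQ/dI)·(I/Q) = -13.21800 × (78/242.4680) = -4.252.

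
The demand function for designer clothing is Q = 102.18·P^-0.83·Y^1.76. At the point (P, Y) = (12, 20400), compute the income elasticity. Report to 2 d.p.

For a multiplicative demand Q = A·P^α·Y^β, the income elasticity is β everywhere.
Here β = 1.76, so η = 1.76.

1.76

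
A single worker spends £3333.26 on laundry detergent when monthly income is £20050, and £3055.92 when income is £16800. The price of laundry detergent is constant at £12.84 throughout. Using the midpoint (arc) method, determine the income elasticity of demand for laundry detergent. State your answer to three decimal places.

With a constant price, Q₁ = 3333.26/12.84 = 259.600 and Q₂ = 3055.92/12.84 = 238.000 (equivalently, work directly with expenditure since P cancels).
Midpoint %ΔQ = (3055.92 − 3333.26)/3194.59 = -0.08682; midpoint %ΔI = (16800 − 20050)/18425 = -0.17639.
η = -0.08682 / -0.17639 = 0.492.

0.492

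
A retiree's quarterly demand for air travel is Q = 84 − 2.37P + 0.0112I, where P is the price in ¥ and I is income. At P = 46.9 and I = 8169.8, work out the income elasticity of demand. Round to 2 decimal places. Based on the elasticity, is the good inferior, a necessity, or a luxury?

At P = 46.9, I = 8169.8: Q = 64.349.
Holding P constant, ∂Q/∂I = 0.0112.
η_I = (∂Q/∂I)·(I/Q) = 0.0112 × (8169.8/64.349) = 1.42.
Since η > 1, this is a luxury.

1.42 (luxury)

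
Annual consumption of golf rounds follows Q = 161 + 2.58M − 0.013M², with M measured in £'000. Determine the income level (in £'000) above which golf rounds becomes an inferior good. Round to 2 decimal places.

99.23

dQ/dM = 2.58 − 0.026M.
The good is inferior where dQ/dM < 0. Setting dQ/dM = 0 gives M = 2.58 / 0.026 = 99.23.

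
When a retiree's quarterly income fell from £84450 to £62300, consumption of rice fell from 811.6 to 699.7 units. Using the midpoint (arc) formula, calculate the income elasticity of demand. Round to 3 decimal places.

ΔQ = 699.7 − 811.6 = -111.9; midpoint Q̄ = (811.6 + 699.7)/2 = 755.65.
ΔI = 62300 − 84450 = -22150; midpoint Ī = (84450 + 62300)/2 = 73375.
η = (ΔQ/Q̄) ÷ (ΔI/Ī) = (-111.9/755.65) ÷ (-22150/73375) = 0.491.

0.491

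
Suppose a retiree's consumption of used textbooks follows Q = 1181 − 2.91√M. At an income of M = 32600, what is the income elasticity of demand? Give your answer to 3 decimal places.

At M = 32600: Q = 655.586.
dQ/dM = -2.91/(2√M) = -0.0080585 at this income.
η = (dQ/dM)·(M/Q) = -0.0080585 × (32600/655.586) = -0.401.

-0.401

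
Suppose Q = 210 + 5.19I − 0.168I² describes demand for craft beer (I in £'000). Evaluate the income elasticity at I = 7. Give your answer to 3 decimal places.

At I = 7: Q = 238.0980.
dQ/dI = 5.19 − 0.336I = 2.83800.
η = (dQ/dI)·(I/Q) = 2.83800 × (7/238.0980) = 0.083.

0.083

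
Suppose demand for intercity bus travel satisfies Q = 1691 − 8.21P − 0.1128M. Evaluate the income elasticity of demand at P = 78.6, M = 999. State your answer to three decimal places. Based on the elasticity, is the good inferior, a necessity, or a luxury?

At P = 78.6, M = 999: Q = 933.007.
Holding P constant, ∂Q/∂M = −0.1128.
η_M = (∂Q/∂M)·(M/Q) = -0.1128 × (999/933.007) = -0.121.
Since η < 0, this is an inferior good.

-0.121 (inferior good)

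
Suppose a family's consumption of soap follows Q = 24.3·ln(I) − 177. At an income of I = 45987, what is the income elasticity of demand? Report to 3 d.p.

0.290

At I = 45987: Q = 83.888.
dQ/dI = 24.3/I = 0.00052841 at this income.
η = (dQ/dI)·(I/Q) = 0.00052841 × (45987/83.888) = 0.290.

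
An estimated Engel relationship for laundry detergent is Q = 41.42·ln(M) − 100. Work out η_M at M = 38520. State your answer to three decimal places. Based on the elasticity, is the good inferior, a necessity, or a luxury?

0.123 (necessity)

At M = 38520: Q = 337.351.
dQ/dM = 41.42/M = 0.00107529 at this income.
η = (dQ/dM)·(M/Q) = 0.00107529 × (38520/337.351) = 0.123.
Since 0 < η < 1, the good is a necessity.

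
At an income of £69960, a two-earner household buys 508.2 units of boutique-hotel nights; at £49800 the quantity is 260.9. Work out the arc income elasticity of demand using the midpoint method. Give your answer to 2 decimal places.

ΔQ = 260.9 − 508.2 = -247.3; midpoint Q̄ = (508.2 + 260.9)/2 = 384.55.
ΔI = 49800 − 69960 = -20160; midpoint Ī = (69960 + 49800)/2 = 59880.
η = (ΔQ/Q̄) ÷ (ΔI/Ī) = (-247.3/384.55) ÷ (-20160/59880) = 1.91.

1.91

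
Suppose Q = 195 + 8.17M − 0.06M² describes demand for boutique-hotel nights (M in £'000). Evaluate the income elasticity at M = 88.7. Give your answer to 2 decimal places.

At M = 88.7: Q = 447.6176.
dQ/dM = 8.17 − 0.12M = -2.47400.
η = (dQ/dM)·(M/Q) = -2.47400 × (88.7/447.6176) = -0.49.

-0.49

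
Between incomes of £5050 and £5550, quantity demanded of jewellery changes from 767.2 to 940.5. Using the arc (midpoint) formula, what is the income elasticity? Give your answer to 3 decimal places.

ΔQ = 940.5 − 767.2 = 173.3; midpoint Q̄ = (767.2 + 940.5)/2 = 853.85.
ΔI = 5550 − 5050 = 500; midpoint Ī = (5050 + 5550)/2 = 5300.
η = (ΔQ/Q̄) ÷ (ΔI/Ī) = (173.3/853.85) ÷ (500/5300) = 2.151.

2.151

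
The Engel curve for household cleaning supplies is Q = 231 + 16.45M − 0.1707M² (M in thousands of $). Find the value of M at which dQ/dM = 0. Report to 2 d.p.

dQ/dM = 16.45 − 0.3414M.
The good is inferior where dQ/dM < 0. Setting dQ/dM = 0 gives M = 16.45 / 0.3414 = 48.18.

48.18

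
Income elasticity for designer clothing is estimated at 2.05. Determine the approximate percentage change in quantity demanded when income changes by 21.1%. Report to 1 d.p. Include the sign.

%ΔQ ≈ η × %ΔI = 2.05 × 21.1% = 43.3%.

43.3%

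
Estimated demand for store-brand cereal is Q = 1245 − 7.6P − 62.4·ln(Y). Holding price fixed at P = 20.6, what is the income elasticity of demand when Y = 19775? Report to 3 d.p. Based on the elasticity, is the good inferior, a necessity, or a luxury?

-0.132 (inferior good)

At P = 20.6, Y = 19775: Q = 471.168.
Holding P constant, ∂Q/∂Y = -62.4/Y = -0.0031555.
η_Y = (∂Q/∂Y)·(Y/Q) = -0.0031555 × (19775/471.168) = -0.132.
Since η < 0, this is an inferior good.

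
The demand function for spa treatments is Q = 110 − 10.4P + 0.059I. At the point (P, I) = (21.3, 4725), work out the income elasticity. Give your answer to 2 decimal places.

1.67

At P = 21.3, I = 4725: Q = 167.255.
Holding P constant, ∂Q/∂I = 0.059.
η_I = (∂Q/∂I)·(I/Q) = 0.059 × (4725/167.255) = 1.67.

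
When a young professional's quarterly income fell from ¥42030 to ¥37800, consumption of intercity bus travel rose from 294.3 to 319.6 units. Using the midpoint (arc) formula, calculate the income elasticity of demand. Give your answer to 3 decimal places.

ΔQ = 319.6 − 294.3 = 25.3; midpoint Q̄ = (294.3 + 319.6)/2 = 306.95.
ΔI = 37800 − 42030 = -4230; midpoint Ī = (42030 + 37800)/2 = 39915.
η = (ΔQ/Q̄) ÷ (ΔI/Ī) = (25.3/306.95) ÷ (-4230/39915) = -0.778.

-0.778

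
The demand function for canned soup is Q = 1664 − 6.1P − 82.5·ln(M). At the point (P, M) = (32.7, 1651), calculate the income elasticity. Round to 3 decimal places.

-0.097

At P = 32.7, M = 1651: Q = 853.276.
Holding P constant, ∂Q/∂M = -82.5/M = -0.0499697.
η_M = (∂Q/∂M)·(M/Q) = -0.0499697 × (1651/853.276) = -0.097.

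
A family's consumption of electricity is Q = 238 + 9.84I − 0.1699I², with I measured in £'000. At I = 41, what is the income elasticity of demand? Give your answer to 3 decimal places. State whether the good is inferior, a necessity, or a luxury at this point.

-0.471 (inferior good)

At I = 41: Q = 355.8381.
dQ/dI = 9.84 − 0.3398I = -4.09180.
η = (dQ/dI)·(I/Q) = -4.09180 × (41/355.8381) = -0.471.
η < 0 ⇒ inferior good.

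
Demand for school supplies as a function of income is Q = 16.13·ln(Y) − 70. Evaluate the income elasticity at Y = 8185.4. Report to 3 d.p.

At Y = 8185.4: Q = 75.333.
dQ/dY = 16.13/Y = 0.00197058 at this income.
η = (dQ/dY)·(Y/Q) = 0.00197058 × (8185.4/75.333) = 0.214.

0.214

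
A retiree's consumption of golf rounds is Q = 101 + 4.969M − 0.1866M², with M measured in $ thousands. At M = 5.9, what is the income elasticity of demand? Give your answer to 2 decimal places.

At M = 5.9: Q = 123.8216.
dQ/dM = 4.969 − 0.3732M = 2.76712.
η = (dQ/dM)·(M/Q) = 2.76712 × (5.9/123.8216) = 0.13.

0.13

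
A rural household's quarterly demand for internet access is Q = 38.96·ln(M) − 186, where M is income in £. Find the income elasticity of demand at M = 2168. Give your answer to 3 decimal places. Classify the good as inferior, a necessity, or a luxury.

0.344 (necessity)

At M = 2168: Q = 113.274.
dQ/dM = 38.96/M = 0.0179705 at this income.
η = (dQ/dM)·(M/Q) = 0.0179705 × (2168/113.274) = 0.344.
Since 0 < η < 1, the good is a necessity.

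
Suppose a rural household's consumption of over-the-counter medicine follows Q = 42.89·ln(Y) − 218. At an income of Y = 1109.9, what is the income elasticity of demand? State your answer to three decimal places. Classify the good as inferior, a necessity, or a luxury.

0.518 (necessity)

At Y = 1109.9: Q = 82.746.
dQ/dY = 42.89/Y = 0.0386431 at this income.
η = (dQ/dY)·(Y/Q) = 0.0386431 × (1109.9/82.746) = 0.518.
Since 0 < η < 1, the good is a necessity.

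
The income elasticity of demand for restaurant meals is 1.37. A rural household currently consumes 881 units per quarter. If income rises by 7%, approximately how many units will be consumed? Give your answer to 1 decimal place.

965.5

%ΔQ ≈ η × %ΔI = 1.37 × 7% = 9.59%.
New Q ≈ 881 × (1 + 0.0959) = 965.5.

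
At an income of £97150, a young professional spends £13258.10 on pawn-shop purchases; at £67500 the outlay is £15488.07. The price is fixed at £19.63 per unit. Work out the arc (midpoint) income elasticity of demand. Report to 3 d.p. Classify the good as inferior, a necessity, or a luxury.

With a constant price, Q₁ = 13258.10/19.63 = 675.400 and Q₂ = 15488.07/19.63 = 789.000 (equivalently, work directly with expenditure since P cancels).
Midpoint %ΔQ = (15488.07 − 13258.10)/14373.09 = 0.15515; midpoint %ΔI = (67500 − 97150)/82325 = -0.36016.
η = 0.15515 / -0.36016 = -0.431.
η < 0 ⇒ inferior good.

-0.431 (inferior good)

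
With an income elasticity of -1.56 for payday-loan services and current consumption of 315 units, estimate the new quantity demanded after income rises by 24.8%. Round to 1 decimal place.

%ΔQ ≈ η × %ΔI = -1.56 × 24.8% = -38.688%.
New Q ≈ 315 × (1 − 0.38688) = 193.1.

193.1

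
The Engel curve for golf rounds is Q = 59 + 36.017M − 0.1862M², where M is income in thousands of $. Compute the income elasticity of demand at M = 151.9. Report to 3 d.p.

-2.530

At M = 151.9: Q = 1233.6761.
dQ/dM = 36.017 − 0.3724M = -20.55056.
η = (dQ/dM)·(M/Q) = -20.55056 × (151.9/1233.6761) = -2.530.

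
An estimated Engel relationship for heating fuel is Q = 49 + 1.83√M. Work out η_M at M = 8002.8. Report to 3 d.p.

At M = 8002.8: Q = 212.709.
dQ/dM = 1.83/(2√M) = 0.0102282 at this income.
η = (dQ/dM)·(M/Q) = 0.0102282 × (8002.8/212.709) = 0.385.

0.385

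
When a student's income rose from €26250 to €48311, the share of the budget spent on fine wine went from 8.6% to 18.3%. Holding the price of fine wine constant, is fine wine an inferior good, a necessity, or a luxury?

luxury

The budget share rises as income rises, so η > 1.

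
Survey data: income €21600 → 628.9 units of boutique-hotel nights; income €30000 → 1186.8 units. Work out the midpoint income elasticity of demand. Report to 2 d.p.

ΔQ = 1186.8 − 628.9 = 557.9; midpoint Q̄ = (628.9 + 1186.8)/2 = 907.85.
ΔI = 30000 − 21600 = 8400; midpoint Ī = (21600 + 30000)/2 = 25800.
η = (ΔQ/Q̄) ÷ (ΔI/Ī) = (557.9/907.85) ÷ (8400/25800) = 1.89.

1.89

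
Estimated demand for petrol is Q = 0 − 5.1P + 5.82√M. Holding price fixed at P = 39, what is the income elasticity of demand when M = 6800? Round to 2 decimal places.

0.85

At P = 39, M = 6800: Q = 281.029.
Holding P constant, ∂Q/∂M = 5.82/(2√M) = 0.0352889.
η_M = (∂Q/∂M)·(M/Q) = 0.0352889 × (6800/281.029) = 0.85.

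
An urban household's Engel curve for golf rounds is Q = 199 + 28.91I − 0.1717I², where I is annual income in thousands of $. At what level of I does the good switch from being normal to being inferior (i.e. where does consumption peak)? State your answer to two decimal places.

dQ/dI = 28.91 − 0.3434I.
The good is inferior where dQ/dI < 0. Setting dQ/dI = 0 gives I = 28.91 / 0.3434 = 84.19.

84.19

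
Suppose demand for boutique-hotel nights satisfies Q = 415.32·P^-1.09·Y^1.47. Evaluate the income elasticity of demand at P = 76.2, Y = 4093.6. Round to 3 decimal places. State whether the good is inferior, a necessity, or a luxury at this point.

1.470 (luxury)

For a multiplicative demand Q = A·P^α·Y^β, the income elasticity is β everywhere.
Here β = 1.47, so η = 1.470.
Since η > 1, this is a luxury.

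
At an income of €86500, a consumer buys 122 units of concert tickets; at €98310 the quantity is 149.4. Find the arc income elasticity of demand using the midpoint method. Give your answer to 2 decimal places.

1.58

ΔQ = 149.4 − 122 = 27.4; midpoint Q̄ = (122 + 149.4)/2 = 135.7.
ΔI = 98310 − 86500 = 11810; midpoint Ī = (86500 + 98310)/2 = 92405.
η = (ΔQ/Q̄) ÷ (ΔI/Ī) = (27.4/135.7) ÷ (11810/92405) = 1.58.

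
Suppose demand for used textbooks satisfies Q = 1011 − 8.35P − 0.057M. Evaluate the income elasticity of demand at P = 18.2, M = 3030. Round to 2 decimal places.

-0.25

At P = 18.2, M = 3030: Q = 686.320.
Holding P constant, ∂Q/∂M = −0.057.
η_M = (∂Q/∂M)·(M/Q) = -0.057 × (3030/686.320) = -0.25.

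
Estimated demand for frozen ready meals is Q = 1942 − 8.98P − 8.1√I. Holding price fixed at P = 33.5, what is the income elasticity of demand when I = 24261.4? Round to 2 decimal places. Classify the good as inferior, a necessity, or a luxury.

At P = 33.5, I = 24261.4: Q = 379.508.
Holding P constant, ∂Q/∂I = -8.1/(2√I) = -0.0260014.
η_I = (∂Q/∂I)·(I/Q) = -0.0260014 × (24261.4/379.508) = -1.66.
Since η < 0, this is an inferior good.

-1.66 (inferior good)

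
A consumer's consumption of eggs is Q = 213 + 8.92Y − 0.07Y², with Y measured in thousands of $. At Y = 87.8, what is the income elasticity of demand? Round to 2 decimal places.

-0.65

At Y = 87.8: Q = 456.5572.
dQ/dY = 8.92 − 0.14Y = -3.37200.
η = (dQ/dY)·(Y/Q) = -3.37200 × (87.8/456.5572) = -0.65.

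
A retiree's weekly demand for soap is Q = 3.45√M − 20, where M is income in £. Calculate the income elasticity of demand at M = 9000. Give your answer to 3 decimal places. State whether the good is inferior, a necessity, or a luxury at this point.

At M = 9000: Q = 307.296.
dQ/dM = 3.45/(2√M) = 0.0181831 at this income.
η = (dQ/dM)·(M/Q) = 0.0181831 × (9000/307.296) = 0.533.
Since 0 < η < 1, the good is a necessity.

0.533 (necessity)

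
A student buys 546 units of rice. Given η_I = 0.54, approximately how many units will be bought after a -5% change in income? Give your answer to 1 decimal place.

531.3

%ΔQ ≈ η × %ΔI = 0.54 × (-5%) = -2.7%.
New Q ≈ 546 × (1 − 0.027) = 531.3.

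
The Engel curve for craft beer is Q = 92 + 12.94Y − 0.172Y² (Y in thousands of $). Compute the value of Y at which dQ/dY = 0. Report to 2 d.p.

dQ/dY = 12.94 − 0.344Y.
The good is inferior where dQ/dY < 0. Setting dQ/dY = 0 gives Y = 12.94 / 0.344 = 37.62.

37.62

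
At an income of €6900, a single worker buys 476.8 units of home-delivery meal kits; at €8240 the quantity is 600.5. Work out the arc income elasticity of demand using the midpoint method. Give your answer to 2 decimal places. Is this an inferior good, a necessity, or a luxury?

1.30 (luxury)

ΔQ = 600.5 − 476.8 = 123.7; midpoint Q̄ = (476.8 + 600.5)/2 = 538.65.
ΔI = 8240 − 6900 = 1340; midpoint Ī = (6900 + 8240)/2 = 7570.
η = (ΔQ/Q̄) ÷ (ΔI/Ī) = (123.7/538.65) ÷ (1340/7570) = 1.30.
η > 1 ⇒ luxury.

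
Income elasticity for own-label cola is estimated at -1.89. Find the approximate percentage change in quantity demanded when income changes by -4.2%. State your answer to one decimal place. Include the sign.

7.9%

%ΔQ ≈ η × %ΔI = -1.89 × (-4.2%) = 7.9%.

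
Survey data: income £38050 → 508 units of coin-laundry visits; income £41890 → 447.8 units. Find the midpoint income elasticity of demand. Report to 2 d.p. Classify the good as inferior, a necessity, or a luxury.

ΔQ = 447.8 − 508 = -60.2; midpoint Q̄ = (508 + 447.8)/2 = 477.9.
ΔI = 41890 − 38050 = 3840; midpoint Ī = (38050 + 41890)/2 = 39970.
η = (ΔQ/Q̄) ÷ (ΔI/Ī) = (-60.2/477.9) ÷ (3840/39970) = -1.31.
η < 0 ⇒ inferior good.

-1.31 (inferior good)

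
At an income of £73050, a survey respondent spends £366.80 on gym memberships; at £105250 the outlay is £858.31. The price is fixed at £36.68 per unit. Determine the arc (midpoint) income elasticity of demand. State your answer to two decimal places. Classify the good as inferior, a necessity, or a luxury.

2.22 (luxury)

With a constant price, Q₁ = 366.80/36.68 = 10.000 and Q₂ = 858.31/36.68 = 23.400 (equivalently, work directly with expenditure since P cancels).
Midpoint %ΔQ = (858.31 − 366.80)/612.55 = 0.80239; midpoint %ΔI = (105250 − 73050)/89150 = 0.36119.
η = 0.80239 / 0.36119 = 2.22.
η > 1 ⇒ luxury.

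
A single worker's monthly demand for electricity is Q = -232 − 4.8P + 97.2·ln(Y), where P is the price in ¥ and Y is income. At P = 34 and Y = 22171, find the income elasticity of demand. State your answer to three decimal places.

At P = 34, Y = 22171: Q = 577.436.
Holding P constant, ∂Q/∂Y = 97.2/Y = 0.00438411.
η_Y = (∂Q/∂Y)·(Y/Q) = 0.00438411 × (22171/577.436) = 0.168.

0.168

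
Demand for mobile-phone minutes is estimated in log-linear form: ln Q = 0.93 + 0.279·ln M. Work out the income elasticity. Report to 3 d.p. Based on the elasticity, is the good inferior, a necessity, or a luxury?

In a log-linear demand, the coefficient on ln M is the income elasticity.
So η = 0.279.
0 < η < 1 ⇒ necessity.

0.279 (necessity)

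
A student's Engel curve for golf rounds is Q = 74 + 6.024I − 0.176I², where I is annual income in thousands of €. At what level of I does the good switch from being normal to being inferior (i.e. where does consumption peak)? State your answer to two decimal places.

17.11

dQ/dI = 6.024 − 0.352I.
The good is inferior where dQ/dI < 0. Setting dQ/dI = 0 gives I = 6.024 / 0.352 = 17.11.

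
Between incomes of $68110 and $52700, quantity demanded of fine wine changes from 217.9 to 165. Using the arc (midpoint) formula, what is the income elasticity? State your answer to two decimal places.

1.08

ΔQ = 165 − 217.9 = -52.9; midpoint Q̄ = (217.9 + 165)/2 = 191.45.
ΔI = 52700 − 68110 = -15410; midpoint Ī = (68110 + 52700)/2 = 60405.
η = (ΔQ/Q̄) ÷ (ΔI/Ī) = (-52.9/191.45) ÷ (-15410/60405) = 1.08.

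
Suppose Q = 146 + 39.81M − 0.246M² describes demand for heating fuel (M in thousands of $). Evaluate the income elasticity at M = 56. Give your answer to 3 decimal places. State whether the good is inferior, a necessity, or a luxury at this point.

At M = 56: Q = 1603.9040.
dQ/dM = 39.81 − 0.492M = 12.25800.
η = (dQ/dM)·(M/Q) = 12.25800 × (56/1603.9040) = 0.428.
0 < η < 1 ⇒ necessity.

0.428 (necessity)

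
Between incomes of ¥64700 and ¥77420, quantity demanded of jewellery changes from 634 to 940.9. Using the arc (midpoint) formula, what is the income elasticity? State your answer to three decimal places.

2.177

ΔQ = 940.9 − 634 = 306.9; midpoint Q̄ = (634 + 940.9)/2 = 787.45.
ΔI = 77420 − 64700 = 12720; midpoint Ī = (64700 + 77420)/2 = 71060.
η = (ΔQ/Q̄) ÷ (ΔI/Ī) = (306.9/787.45) ÷ (12720/71060) = 2.177.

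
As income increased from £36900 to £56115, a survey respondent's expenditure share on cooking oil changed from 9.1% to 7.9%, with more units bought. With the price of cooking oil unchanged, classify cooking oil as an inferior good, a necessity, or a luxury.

necessity

Quantity rises but the budget share falls as income rises, so 0 < η < 1.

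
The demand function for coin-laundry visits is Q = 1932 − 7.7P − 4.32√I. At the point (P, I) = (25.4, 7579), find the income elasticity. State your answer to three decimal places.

At P = 25.4, I = 7579: Q = 1360.332.
Holding P constant, ∂Q/∂I = -4.32/(2√I) = -0.0248112.
η_I = (∂Q/∂I)·(I/Q) = -0.0248112 × (7579/1360.332) = -0.138.

-0.138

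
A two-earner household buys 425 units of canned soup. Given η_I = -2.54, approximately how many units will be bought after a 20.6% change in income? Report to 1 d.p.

%ΔQ ≈ η × %ΔI = -2.54 × 20.6% = -52.324%.
New Q ≈ 425 × (1 − 0.52324) = 202.6.

202.6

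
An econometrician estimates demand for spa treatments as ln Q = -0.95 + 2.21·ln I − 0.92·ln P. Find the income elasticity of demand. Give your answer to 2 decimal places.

In a log-linear demand, the coefficient on ln I is the income elasticity.
So η = 2.21.

2.21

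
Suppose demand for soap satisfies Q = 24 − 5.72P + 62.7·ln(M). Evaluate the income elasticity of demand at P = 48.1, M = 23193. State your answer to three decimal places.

0.165

At P = 48.1, M = 23193: Q = 379.104.
Holding P constant, ∂Q/∂M = 62.7/M = 0.0027034.
η_M = (∂Q/∂M)·(M/Q) = 0.0027034 × (23193/379.104) = 0.165.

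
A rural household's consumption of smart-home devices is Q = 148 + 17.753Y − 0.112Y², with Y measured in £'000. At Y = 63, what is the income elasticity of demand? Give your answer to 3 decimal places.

0.279

At Y = 63: Q = 821.9110.
dQ/dY = 17.753 − 0.224Y = 3.64100.
η = (dQ/dY)·(Y/Q) = 3.64100 × (63/821.9110) = 0.279.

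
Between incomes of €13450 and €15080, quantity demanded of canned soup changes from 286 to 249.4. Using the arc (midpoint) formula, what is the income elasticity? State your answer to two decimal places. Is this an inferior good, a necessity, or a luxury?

ΔQ = 249.4 − 286 = -36.6; midpoint Q̄ = (286 + 249.4)/2 = 267.7.
ΔI = 15080 − 13450 = 1630; midpoint Ī = (13450 + 15080)/2 = 14265.
η = (ΔQ/Q̄) ÷ (ΔI/Ī) = (-36.6/267.7) ÷ (1630/14265) = -1.20.
η < 0 ⇒ inferior good.

-1.20 (inferior good)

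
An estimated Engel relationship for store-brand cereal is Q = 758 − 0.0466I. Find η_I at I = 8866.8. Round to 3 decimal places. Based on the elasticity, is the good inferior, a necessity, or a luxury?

At I = 8866.8: Q = 344.807.
dQ/dI = −0.0466.
η = (dQ/dI)·(I/Q) = -0.0466 × (8866.8/344.807) = -1.198.
Since η < 0, the good is an inferior good.

-1.198 (inferior good)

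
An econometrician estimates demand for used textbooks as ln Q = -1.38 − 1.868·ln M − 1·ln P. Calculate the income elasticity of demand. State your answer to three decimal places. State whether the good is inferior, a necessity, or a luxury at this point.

In a log-linear demand, the coefficient on ln M is the income elasticity.
So η = -1.868.
η < 0 ⇒ inferior good.

-1.868 (inferior good)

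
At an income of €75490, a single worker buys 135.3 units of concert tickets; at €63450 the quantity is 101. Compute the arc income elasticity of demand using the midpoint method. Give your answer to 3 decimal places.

ΔQ = 101 − 135.3 = -34.3; midpoint Q̄ = (135.3 + 101)/2 = 118.15.
ΔI = 63450 − 75490 = -12040; midpoint Ī = (75490 + 63450)/2 = 69470.
η = (ΔQ/Q̄) ÷ (ΔI/Ī) = (-34.3/118.15) ÷ (-12040/69470) = 1.675.

1.675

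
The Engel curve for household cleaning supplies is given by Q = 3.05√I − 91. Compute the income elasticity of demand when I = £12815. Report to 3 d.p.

At I = 12815: Q = 254.270.
dQ/dI = 3.05/(2√I) = 0.0134713 at this income.
η = (dQ/dI)·(I/Q) = 0.0134713 × (12815/254.270) = 0.679.

0.679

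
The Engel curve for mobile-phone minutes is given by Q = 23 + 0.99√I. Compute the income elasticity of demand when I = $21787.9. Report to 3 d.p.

At I = 21787.9: Q = 169.131.
dQ/dI = 0.99/(2√I) = 0.00335349 at this income.
η = (dQ/dI)·(I/Q) = 0.00335349 × (21787.9/169.131) = 0.432.

0.432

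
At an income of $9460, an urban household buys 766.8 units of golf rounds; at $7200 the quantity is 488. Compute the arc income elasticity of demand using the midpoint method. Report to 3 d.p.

1.638

ΔQ = 488 − 766.8 = -278.8; midpoint Q̄ = (766.8 + 488)/2 = 627.4.
ΔI = 7200 − 9460 = -2260; midpoint Ī = (9460 + 7200)/2 = 8330.
η = (ΔQ/Q̄) ÷ (ΔI/Ī) = (-278.8/627.4) ÷ (-2260/8330) = 1.638.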